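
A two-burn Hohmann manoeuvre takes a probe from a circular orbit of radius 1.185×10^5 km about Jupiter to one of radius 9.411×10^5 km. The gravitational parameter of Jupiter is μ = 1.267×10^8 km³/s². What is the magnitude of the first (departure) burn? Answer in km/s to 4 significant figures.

Δv₁ = 10.88 km/s

Transfer-ellipse semi-major axis a_t = (r₁ + r₂)/2 = (1.185×10^5 + 9.411×10^5)/2 = 5.298×10^5 km.
Circular speed at r = 1.185×10^5 km: v_c = √(μ/r) = 32.70 km/s.
Transfer-orbit speed at the same r (vis-viva, a = a_t): v_t = √[μ(2/r − 1/a_t)] = 43.58 km/s.
Δv₁ = |v_t − v_c| = |43.58 − 32.70| = 10.88 km/s.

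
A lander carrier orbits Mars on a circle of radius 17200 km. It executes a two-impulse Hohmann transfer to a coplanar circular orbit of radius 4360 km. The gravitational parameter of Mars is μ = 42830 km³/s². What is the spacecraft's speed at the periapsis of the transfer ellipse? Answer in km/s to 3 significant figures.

v = 3.96 km/s

Transfer-ellipse semi-major axis a_t = (r₁ + r₂)/2 = (17200 + 4360)/2 = 10780 km.
The periapsis of the transfer ellipse is at r = 4360 km.
Applying v² = μ(2/r − 1/a_t): v = 3.959 km/s.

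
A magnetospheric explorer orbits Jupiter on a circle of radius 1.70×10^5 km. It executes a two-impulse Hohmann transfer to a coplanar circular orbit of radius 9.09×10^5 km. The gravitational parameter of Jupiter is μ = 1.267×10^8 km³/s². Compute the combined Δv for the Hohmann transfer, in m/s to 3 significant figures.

Transfer-ellipse semi-major axis a_t = (r₁ + r₂)/2 = (1.700×10^5 + 9.090×10^5)/2 = 5.395×10^5 km.
Circular speed at r₁: v₁ = √(μ/r₁) = √(1.267×10^8/1.700×10^5) = 27.30008 km/s.
On the transfer ellipse at r₁, v² = μ(2/r − 1/a) gives v_p = √[μ(2/r₁ − 1/a_t)] = 35.43644 km/s.
First burn Δv₁ = |v_p − v₁| = 8.1364 km/s.
At r₂, v₂ = √(μ/r₂) = 11.8061 km/s.
Transfer-orbit speed at r₂: v_a = √[μ(2/r₂ − 1/a_t)] = 6.62728 km/s.
Second burn Δv₂ = |v₂ − v_a| = 5.1788 km/s.
Total Δv = Δv₁ + Δv₂ = 13.32 km/s.

Δv = 13300 m/s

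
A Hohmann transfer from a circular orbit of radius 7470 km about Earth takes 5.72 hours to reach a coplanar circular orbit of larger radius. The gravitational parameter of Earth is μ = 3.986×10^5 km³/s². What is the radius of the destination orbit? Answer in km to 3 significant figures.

r₂ = 44100 km

Transfer time t = 5.72 hours = 20592 s, and t = π√(a_t³/μ).
So a_t = (μ t²/π²)^(1/3) = (3.986×10^5 × (20592)² / π²)^(1/3) = 25776 km.
Since a_t = (r₁ + r₂)/2, r₂ = 2a_t − r₁ = 2×25776 − 7470 = 44082 km.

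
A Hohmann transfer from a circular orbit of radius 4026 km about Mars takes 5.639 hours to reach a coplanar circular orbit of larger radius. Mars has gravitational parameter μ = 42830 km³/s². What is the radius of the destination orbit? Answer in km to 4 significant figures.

Transfer time t = 5.639 hours = 20300.4 s, and t = π√(a_t³/μ).
So a_t = (μ t²/π²)^(1/3) = (42830 × (20300.4)² / π²)^(1/3) = 12138 km.
Since a_t = (r₁ + r₂)/2, r₂ = 2a_t − r₁ = 2×12138 − 4026 = 20250 km.

r₂ = 20250 km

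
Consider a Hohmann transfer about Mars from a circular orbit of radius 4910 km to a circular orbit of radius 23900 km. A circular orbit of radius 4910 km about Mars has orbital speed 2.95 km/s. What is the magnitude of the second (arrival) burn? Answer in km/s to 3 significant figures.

From the circular-orbit relation v² = μ/r at r = 4910 km: μ = v²r = (2.95)² × 4910 = 42729.3 km³/s².
Transfer-ellipse semi-major axis a_t = (r₁ + r₂)/2 = (4910 + 23900)/2 = 14405 km.
Circular speed at r = 23900 km: v_c = √(μ/r) = 1.3371 km/s.
Transfer-orbit speed at the same r (vis-viva, a = a_t): v_t = √[μ(2/r − 1/a_t)] = 0.78063 km/s.
Δv₂ = |v_t − v_c| = |0.78063 − 1.3371| = 0.5565 km/s.

Δv₂ = 0.556 km/s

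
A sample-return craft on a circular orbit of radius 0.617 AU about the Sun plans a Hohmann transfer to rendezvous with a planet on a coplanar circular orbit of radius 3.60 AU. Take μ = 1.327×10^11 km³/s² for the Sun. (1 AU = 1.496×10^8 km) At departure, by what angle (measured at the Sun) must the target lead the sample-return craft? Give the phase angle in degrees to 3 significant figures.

In km: r₁ = 0.617 × 1.496×10^8 = 9.23032×10^7 km; r₂ = 3.60 × 1.496×10^8 = 5.3856×10^8 km.
The Hohmann ellipse has a_t = (r₁ + r₂)/2 = 3.154316×10^8 km.
The half-period of the transfer ellipse is t = π√(a_t³/μ) = 4.831×10^7 s.
The target's mean motion on its circular orbit is ω₂ = √(μ/r₂³) = 2.915×10^-8 rad/s.
Angle swept by the target during transfer: ω₂·t = 1.4082 rad = 80.68°.
The sample-return craft traverses 180° on the transfer ellipse, so the target must lead by 180° − 80.68° = 99.3°.

φ = 99.3°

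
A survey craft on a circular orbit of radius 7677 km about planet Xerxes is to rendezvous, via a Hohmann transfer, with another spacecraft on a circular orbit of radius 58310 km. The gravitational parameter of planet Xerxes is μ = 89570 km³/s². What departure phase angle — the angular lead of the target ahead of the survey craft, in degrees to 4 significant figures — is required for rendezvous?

φ = 103.4°

Transfer-ellipse semi-major axis a_t = (r₁ + r₂)/2 = (7677 + 58310)/2 = 32993.5 km.
Transfer time t = π√(a_t³/μ) = 62909 s.
The target's mean motion on its circular orbit is ω₂ = √(μ/r₂³) = 2.1255×10^-5 rad/s.
Angle swept by the target during transfer: ω₂·t = 1.3371 rad = 76.61°.
The survey craft traverses 180° on the transfer ellipse, so the target must lead by 180° − 76.61° = 103.4°.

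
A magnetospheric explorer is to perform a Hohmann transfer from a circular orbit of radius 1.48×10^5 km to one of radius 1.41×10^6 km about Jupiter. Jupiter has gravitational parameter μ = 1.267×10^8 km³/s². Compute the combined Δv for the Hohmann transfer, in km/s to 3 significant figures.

Transfer-ellipse semi-major axis a_t = (r₁ + r₂)/2 = (1.480×10^5 + 1.410×10^6)/2 = 7.790×10^5 km.
At r₁ the circular-orbit speed is v₁ = √(μ/r₁) = 29.259 km/s.
On the transfer ellipse at r₁, v² = μ(2/r − 1/a) gives v_p = √[μ(2/r₁ − 1/a_t)] = 39.364 km/s.
First burn Δv₁ = |v_p − v₁| = 10.105 km/s.
At r₂, v₂ = √(μ/r₂) = 9.47935 km/s.
Transfer-orbit speed at r₂: v_a = √[μ(2/r₂ − 1/a_t)] = 4.13182 km/s.
Second burn Δv₂ = |v₂ − v_a| = 5.3475 km/s.
Δv = Δv₁ + Δv₂ = 10.105 + 5.3475 = 15.45 km/s.

Δv = 15.5 km/s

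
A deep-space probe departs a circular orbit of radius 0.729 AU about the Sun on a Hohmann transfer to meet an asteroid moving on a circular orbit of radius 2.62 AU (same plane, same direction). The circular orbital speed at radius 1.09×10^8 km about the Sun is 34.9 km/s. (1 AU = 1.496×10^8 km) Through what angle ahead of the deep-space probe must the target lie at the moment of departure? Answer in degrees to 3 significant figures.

φ = 88.0°

From the circular-orbit relation v² = μ/r at r = 1.09×10^8 km: μ = v²r = (34.9)² × 1.09×10^8 = 1.32763×10^11 km³/s².
In km: r₁ = 0.729 × 1.496×10^8 = 1.090584×10^8 km; r₂ = 2.62 × 1.496×10^8 = 3.91952×10^8 km.
Transfer-ellipse semi-major axis a_t = (r₁ + r₂)/2 = (1.090584×10^8 + 3.91952×10^8)/2 = 2.505052×10^8 km.
Transfer time t = π√(a_t³/μ) = 3.4185×10^7 s.
Target angular speed ω₂ = √(μ/r₂³) = 4.6956×10^-8 rad/s.
Angle swept by the target during transfer: ω₂·t = 1.6052 rad = 91.97°.
Arrival is 180° from departure on the ellipse, so φ = 180° − 91.97° = 88.0°.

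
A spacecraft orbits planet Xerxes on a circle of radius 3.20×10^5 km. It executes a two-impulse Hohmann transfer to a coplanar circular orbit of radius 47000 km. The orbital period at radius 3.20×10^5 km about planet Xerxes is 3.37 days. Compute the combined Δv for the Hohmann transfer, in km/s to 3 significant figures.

From Kepler's third law T² = 4π²r³/μ at r = 3.20×10^5 km, T = 3.37 days = 3.37 × 86400 s = 2.91168×10^5 s: μ = 4π²r³/T² = 1.52589×10^7 km³/s².
Semi-major axis of the transfer orbit: a_t = (3.200×10^5 + 47000)/2 = 1.835×10^5 km.
Circular speed at r₁: v₁ = √(μ/r₁) = √(1.52589×10^7/3.200×10^5) = 6.9054 km/s.
Transfer-orbit speed at r₁ (vis-viva): v_a = √[μ(2/r₁ − 1/a_t)] = 3.4948 km/s.
First burn Δv₁ = |v_a − v₁| = 3.41060 km/s.
At r₂, v₂ = √(μ/r₂) = 18.01824 km/s.
Transfer-orbit speed at r₂: v_p = √[μ(2/r₂ − 1/a_t)] = 23.79410 km/s.
Second burn Δv₂ = |v₂ − v_p| = 5.77586 km/s.
Δv = Δv₁ + Δv₂ = 3.41060 + 5.77586 = 9.186 km/s.

Δv = 9.19 km/s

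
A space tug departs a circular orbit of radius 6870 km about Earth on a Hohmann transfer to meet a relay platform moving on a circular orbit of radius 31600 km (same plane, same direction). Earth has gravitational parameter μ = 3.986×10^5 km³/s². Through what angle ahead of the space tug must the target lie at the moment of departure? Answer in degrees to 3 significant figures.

φ = 94.5°

The Hohmann ellipse has a_t = (r₁ + r₂)/2 = 19235 km.
The half-period of the transfer ellipse is t = π√(a_t³/μ) = 13274.5 s.
The target's mean motion on its circular orbit is ω₂ = √(μ/r₂³) = 1.12393×10^-4 rad/s.
Angle swept by the target during transfer: ω₂·t = 1.49196 rad = 85.48°.
The space tug traverses 180° on the transfer ellipse, so the target must lead by 180° − 85.48° = 94.5°.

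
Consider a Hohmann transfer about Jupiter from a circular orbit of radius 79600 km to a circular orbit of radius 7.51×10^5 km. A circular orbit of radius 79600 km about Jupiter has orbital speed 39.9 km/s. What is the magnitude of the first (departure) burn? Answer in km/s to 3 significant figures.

From the circular-orbit relation v² = μ/r at r = 79600 km: μ = v²r = (39.9)² × 79600 = 1.26724×10^8 km³/s².
Transfer-ellipse semi-major axis a_t = (r₁ + r₂)/2 = (79600 + 7.510×10^5)/2 = 4.153×10^5 km.
Circular speed at r = 79600 km: v_c = √(μ/r) = 39.90 km/s.
Vis-viva on the transfer ellipse at r = 79600 km gives v_t = √[μ(2/r − 1/a_t)] = 53.66 km/s.
Δv₁ = |v_t − v_c| = |53.66 − 39.90| = 13.76 km/s.

Δv₁ = 13.8 km/s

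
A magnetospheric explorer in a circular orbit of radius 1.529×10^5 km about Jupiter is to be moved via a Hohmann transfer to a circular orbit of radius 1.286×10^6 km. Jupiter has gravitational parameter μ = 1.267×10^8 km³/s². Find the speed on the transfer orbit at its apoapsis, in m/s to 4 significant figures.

The Hohmann ellipse has a_t = (r₁ + r₂)/2 = 7.1945×10^5 km.
At apoapsis, r = 1.286×10^6 km.
Applying v² = μ(2/r − 1/a_t): v = 4.576 km/s.

v = 4576 m/s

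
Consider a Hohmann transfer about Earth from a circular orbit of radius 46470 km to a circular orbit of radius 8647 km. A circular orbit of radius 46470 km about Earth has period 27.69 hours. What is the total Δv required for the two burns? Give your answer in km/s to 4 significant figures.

Δv = 3.316 km/s

From Kepler's third law T² = 4π²r³/μ at r = 46470 km, T = 27.69 hours = 27.69 × 3600 s = 99684 s: μ = 4π²r³/T² = 3.98682×10^5 km³/s².
Transfer-ellipse semi-major axis a_t = (r₁ + r₂)/2 = (46470 + 8647)/2 = 27558.5 km.
Circular speed at r₁: v₁ = √(μ/r₁) = √(3.98682×10^5/46470) = 2.92905 km/s.
Transfer-orbit speed at r₁ (v² = μ(2/r − 1/a)): v_a = √[μ(2/r₁ − 1/a_t)] = 1.64071 km/s.
First burn Δv₁ = |v_a − v₁| = 1.28834 km/s.
At r₂, v₂ = √(μ/r₂) = 6.7902 km/s.
Transfer-orbit speed at r₂: v_p = √[μ(2/r₂ − 1/a_t)] = 8.8174 km/s.
Second burn Δv₂ = |v₂ − v_p| = 2.02720 km/s.
Δv = Δv₁ + Δv₂ = 1.28834 + 2.02720 = 3.316 km/s.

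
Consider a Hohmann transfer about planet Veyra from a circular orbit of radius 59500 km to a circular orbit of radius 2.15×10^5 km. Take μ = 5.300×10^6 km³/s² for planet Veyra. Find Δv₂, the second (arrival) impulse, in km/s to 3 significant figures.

Δv₂ = 1.70 km/s

The Hohmann ellipse has a_t = (r₁ + r₂)/2 = 1.3725×10^5 km.
Circular speed at r = 2.150×10^5 km: v_c = √(μ/r) = 4.965 km/s.
Vis-viva on the transfer ellipse at r = 2.150×10^5 km gives v_t = √[μ(2/r − 1/a_t)] = 3.269 km/s.
Δv₂ = |v_t − v_c| = |3.269 − 4.965| = 1.696 km/s.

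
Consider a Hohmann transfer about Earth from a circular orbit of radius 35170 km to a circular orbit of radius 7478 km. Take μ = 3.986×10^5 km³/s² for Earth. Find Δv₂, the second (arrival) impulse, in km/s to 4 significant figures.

Semi-major axis of the transfer orbit: a_t = (35170 + 7478)/2 = 21324 km.
On the circular orbit at r = 7478 km, v_c = √(μ/r) = 7.301 km/s.
Transfer-orbit speed at the same r (vis-viva, a = a_t): v_t = √[μ(2/r − 1/a_t)] = 9.376 km/s.
Δv₂ = |v_t − v_c| = |9.376 − 7.301| = 2.075 km/s.

Δv₂ = 2.075 km/s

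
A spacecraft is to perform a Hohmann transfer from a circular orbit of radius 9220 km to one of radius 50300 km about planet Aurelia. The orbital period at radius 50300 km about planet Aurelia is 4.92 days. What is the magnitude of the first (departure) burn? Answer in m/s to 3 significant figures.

Δv₁ = 521 m/s

From Kepler's third law T² = 4π²r³/μ at r = 50300 km, T = 4.92 days = 4.92 × 86400 s = 4.25088×10^5 s: μ = 4π²r³/T² = 27803.9 km³/s².
Transfer-ellipse semi-major axis a_t = (r₁ + r₂)/2 = (9220 + 50300)/2 = 29760 km.
Circular speed at r = 9220 km: v_c = √(μ/r) = 1.73655 km/s.
Transfer-orbit speed at the same r (vis-viva, a = a_t): v_t = √[μ(2/r − 1/a_t)] = 2.25764 km/s.
Δv₁ = |v_t − v_c| = |2.25764 − 1.73655| = 0.5211 km/s.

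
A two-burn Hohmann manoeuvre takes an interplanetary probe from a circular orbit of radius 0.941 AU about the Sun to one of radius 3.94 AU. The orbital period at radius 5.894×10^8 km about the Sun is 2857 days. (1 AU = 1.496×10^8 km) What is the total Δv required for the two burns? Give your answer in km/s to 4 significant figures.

Δv = 13.99 km/s

From Kepler's third law T² = 4π²r³/μ at r = 5.894×10^8 km, T = 2857 days = 2857 × 86400 s = 2.468448×10^8 s: μ = 4π²r³/T² = 1.32661×10^11 km³/s².
In km: r₁ = 0.941 × 1.496×10^8 = 1.407736×10^8 km; r₂ = 3.94 × 1.496×10^8 = 5.89424×10^8 km.
The Hohmann ellipse has a_t = (r₁ + r₂)/2 = 3.650988×10^8 km.
At r₁ the circular-orbit speed is v₁ = √(μ/r₁) = 30.698 km/s.
On the transfer ellipse at r₁, v² = μ(2/r − 1/a) gives v_p = √[μ(2/r₁ − 1/a_t)] = 39.005 km/s.
First burn Δv₁ = |v_p − v₁| = 8.307 km/s.
At r₂, v₂ = √(μ/r₂) = 15.0023 km/s.
Transfer-orbit speed at r₂: v_a = √[μ(2/r₂ − 1/a_t)] = 9.31564 km/s.
Second burn Δv₂ = |v₂ − v_a| = 5.687 km/s.
Total Δv = Δv₁ + Δv₂ = 13.99 km/s.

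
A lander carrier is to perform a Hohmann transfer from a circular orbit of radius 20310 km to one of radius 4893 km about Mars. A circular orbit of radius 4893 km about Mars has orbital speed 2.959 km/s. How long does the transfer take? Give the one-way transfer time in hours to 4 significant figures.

From the circular-orbit relation v² = μ/r at r = 4893 km: μ = v²r = (2.959)² × 4893 = 42841.5 km³/s².
Semi-major axis of the transfer orbit: a_t = (20310 + 4893)/2 = 12601.5 km.
Half the transfer-orbit period gives t = π√(a_t³/μ) = 21470 s.
Converting: 21470 s ÷ 3600 s/hour = 5.964 hours.

t = 5.964 hours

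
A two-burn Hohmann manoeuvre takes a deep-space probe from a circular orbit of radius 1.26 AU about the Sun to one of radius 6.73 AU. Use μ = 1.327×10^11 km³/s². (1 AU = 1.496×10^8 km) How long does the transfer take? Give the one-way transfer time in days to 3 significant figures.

t = 1460 days

In km: r₁ = 1.26 × 1.496×10^8 = 1.88496×10^8 km; r₂ = 6.73 × 1.496×10^8 = 1.006808×10^9 km.
The Hohmann ellipse has a_t = (r₁ + r₂)/2 = 5.97652×10^8 km.
By Kepler's third law the transfer-orbit period is T = 2π√(a_t³/μ), so t = T/2 = 1.260×10^8 s.
Converting: 1.260×10^8 s ÷ 86400 s/day = 1460 days.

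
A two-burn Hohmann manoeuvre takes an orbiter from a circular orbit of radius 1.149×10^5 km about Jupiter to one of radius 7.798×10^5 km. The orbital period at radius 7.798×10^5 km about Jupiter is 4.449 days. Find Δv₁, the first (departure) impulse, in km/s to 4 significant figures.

Δv₁ = 10.64 km/s

From Kepler's third law T² = 4π²r³/μ at r = 7.798×10^5 km, T = 4.449 days = 4.449 × 86400 s = 3.843936×10^5 s: μ = 4π²r³/T² = 1.26694×10^8 km³/s².
Transfer-ellipse semi-major axis a_t = (r₁ + r₂)/2 = (1.149×10^5 + 7.798×10^5)/2 = 4.4735×10^5 km.
Circular speed at r = 1.149×10^5 km: v_c = √(μ/r) = 33.206 km/s.
Transfer-orbit speed at the same r (vis-viva, a = a_t): v_t = √[μ(2/r − 1/a_t)] = 43.842 km/s.
Δv₁ = |v_t − v_c| = |43.842 − 33.206| = 10.64 km/s.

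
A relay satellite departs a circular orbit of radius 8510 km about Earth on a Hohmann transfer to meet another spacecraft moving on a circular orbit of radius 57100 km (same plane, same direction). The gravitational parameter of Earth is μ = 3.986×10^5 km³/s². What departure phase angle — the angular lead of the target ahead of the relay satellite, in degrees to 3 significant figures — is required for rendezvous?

φ = 102°

Semi-major axis of the transfer orbit: a_t = (8510 + 57100)/2 = 32805 km.
The half-period of the transfer ellipse is t = π√(a_t³/μ) = 29570 s.
The target's mean motion on its circular orbit is ω₂ = √(μ/r₂³) = 4.627×10^-5 rad/s.
Angle swept by the target during transfer: ω₂·t = 1.368 rad = 78.38°.
The relay satellite traverses 180° on the transfer ellipse, so the target must lead by 180° − 78.38° = 102°.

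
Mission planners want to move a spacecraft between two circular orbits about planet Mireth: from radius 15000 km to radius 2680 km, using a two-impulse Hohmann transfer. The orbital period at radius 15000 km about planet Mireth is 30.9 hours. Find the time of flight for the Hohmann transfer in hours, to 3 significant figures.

t = 6.99 hours

From Kepler's third law T² = 4π²r³/μ at r = 15000 km, T = 30.9 hours = 30.9 × 3600 s = 1.1124×10^5 s: μ = 4π²r³/T² = 10767.4 km³/s².
The Hohmann ellipse has a_t = (r₁ + r₂)/2 = 8840 km.
Transfer time t = π√(a_t³/μ) = π√((8840)³ / 10767.4) = 25160 s.
Converting: 25160 s ÷ 3600 s/hour = 6.99 hours.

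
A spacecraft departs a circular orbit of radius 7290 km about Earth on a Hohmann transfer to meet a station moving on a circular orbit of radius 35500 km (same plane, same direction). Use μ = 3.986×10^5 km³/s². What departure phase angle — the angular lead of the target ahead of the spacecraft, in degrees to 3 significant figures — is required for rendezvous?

The Hohmann ellipse has a_t = (r₁ + r₂)/2 = 21395 km.
Transfer time t = π√(a_t³/μ) = 15570 s.
The target's mean motion on its circular orbit is ω₂ = √(μ/r₂³) = 9.439×10^-5 rad/s.
Angle swept by the target during transfer: ω₂·t = 1.470 rad = 84.22°.
The spacecraft traverses 180° on the transfer ellipse, so the target must lead by 180° − 84.22° = 95.8°.

φ = 95.8°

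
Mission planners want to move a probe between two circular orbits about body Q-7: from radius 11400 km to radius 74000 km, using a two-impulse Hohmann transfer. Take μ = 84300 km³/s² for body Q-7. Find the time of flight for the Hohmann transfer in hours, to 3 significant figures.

t = 26.5 hours

Semi-major axis of the transfer orbit: a_t = (11400 + 74000)/2 = 42700 km.
By Kepler's third law the transfer-orbit period is T = 2π√(a_t³/μ), so t = T/2 = 95470 s.
Converting: 95470 s ÷ 3600 s/hour = 26.5 hours.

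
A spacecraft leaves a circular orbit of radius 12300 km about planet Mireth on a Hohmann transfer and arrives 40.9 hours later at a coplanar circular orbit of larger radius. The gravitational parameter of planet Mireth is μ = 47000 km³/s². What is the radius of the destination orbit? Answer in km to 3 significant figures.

Transfer time t = 40.9 hours = 1.4724×10^5 s, and t = π√(a_t³/μ).
So a_t = (μ t²/π²)^(1/3) = (47000 × (1.4724×10^5)² / π²)^(1/3) = 46912 km.
Since a_t = (r₁ + r₂)/2, r₂ = 2a_t − r₁ = 2×46912 − 12300 = 81524 km.

r₂ = 81500 km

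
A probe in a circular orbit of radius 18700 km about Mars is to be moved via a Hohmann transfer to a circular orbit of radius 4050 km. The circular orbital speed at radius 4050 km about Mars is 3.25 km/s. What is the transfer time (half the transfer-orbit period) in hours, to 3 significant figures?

t = 5.12 hours

From the circular-orbit relation v² = μ/r at r = 4050 km: μ = v²r = (3.25)² × 4050 = 42778.1 km³/s².
Transfer-ellipse semi-major axis a_t = (r₁ + r₂)/2 = (18700 + 4050)/2 = 11375 km.
Transfer time t = π√(a_t³/μ) = π√((11375)³ / 42778.1) = 18430 s.
Converting: 18430 s ÷ 3600 s/hour = 5.12 hours.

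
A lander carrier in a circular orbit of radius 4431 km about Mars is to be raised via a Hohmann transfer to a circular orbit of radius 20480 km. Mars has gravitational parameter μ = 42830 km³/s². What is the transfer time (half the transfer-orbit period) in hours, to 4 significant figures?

The Hohmann ellipse has a_t = (r₁ + r₂)/2 = 12455.5 km.
By Kepler's third law the transfer-orbit period is T = 2π√(a_t³/μ), so t = T/2 = 21102 s.
Converting: 21102 s ÷ 3600 s/hour = 5.862 hours.

t = 5.862 hours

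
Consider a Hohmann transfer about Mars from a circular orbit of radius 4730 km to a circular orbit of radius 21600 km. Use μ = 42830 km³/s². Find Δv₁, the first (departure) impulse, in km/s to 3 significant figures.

Δv₁ = 0.845 km/s

Transfer-ellipse semi-major axis a_t = (r₁ + r₂)/2 = (4730 + 21600)/2 = 13165 km.
Circular speed at r = 4730 km: v_c = √(μ/r) = 3.0091 km/s.
Transfer-orbit speed at the same r (vis-viva, a = a_t): v_t = √[μ(2/r − 1/a_t)] = 3.8544 km/s.
Δv₁ = |v_t − v_c| = |3.8544 − 3.0091| = 0.8453 km/s.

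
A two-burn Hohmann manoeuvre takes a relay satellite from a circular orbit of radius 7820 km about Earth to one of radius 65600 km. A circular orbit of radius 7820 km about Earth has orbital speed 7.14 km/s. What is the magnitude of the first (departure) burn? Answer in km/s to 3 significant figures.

Δv₁ = 2.40 km/s

From the circular-orbit relation v² = μ/r at r = 7820 km: μ = v²r = (7.14)² × 7820 = 3.98660×10^5 km³/s².
The Hohmann ellipse has a_t = (r₁ + r₂)/2 = 36710 km.
On the circular orbit at r = 7820 km, v_c = √(μ/r) = 7.140 km/s.
Vis-viva on the transfer ellipse at r = 7820 km gives v_t = √[μ(2/r − 1/a_t)] = 9.545 km/s.
Δv₁ = |v_t − v_c| = |9.545 − 7.140| = 2.405 km/s.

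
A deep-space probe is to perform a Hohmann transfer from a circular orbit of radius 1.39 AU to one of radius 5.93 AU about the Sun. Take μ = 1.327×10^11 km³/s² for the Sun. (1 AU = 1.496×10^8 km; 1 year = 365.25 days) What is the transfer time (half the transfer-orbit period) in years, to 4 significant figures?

t = 3.501 years

In km: r₁ = 1.39 × 1.496×10^8 = 2.07944×10^8 km; r₂ = 5.93 × 1.496×10^8 = 8.87128×10^8 km.
The Hohmann ellipse has a_t = (r₁ + r₂)/2 = 5.47536×10^8 km.
By Kepler's third law the transfer-orbit period is T = 2π√(a_t³/μ), so t = T/2 = 1.1049×10^8 s.
Converting: 1.1049×10^8 s ÷ 3.15576×10^7 s/year (365.25 × 86400) = 3.501 years.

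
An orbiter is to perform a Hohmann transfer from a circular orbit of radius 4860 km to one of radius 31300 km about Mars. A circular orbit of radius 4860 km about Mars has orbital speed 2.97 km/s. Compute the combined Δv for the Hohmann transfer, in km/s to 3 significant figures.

Δv = 1.50 km/s

From the circular-orbit relation v² = μ/r at r = 4860 km: μ = v²r = (2.97)² × 4860 = 42869.6 km³/s².
The Hohmann ellipse has a_t = (r₁ + r₂)/2 = 18080 km.
At r₁ the circular-orbit speed is v₁ = √(μ/r₁) = 2.9700 km/s.
On the transfer ellipse at r₁, vis-viva equation gives v_p = √[μ(2/r₁ − 1/a_t)] = 3.9078 km/s.
First burn Δv₁ = |v_p − v₁| = 0.9378 km/s.
At r₂, v₂ = √(μ/r₂) = 1.1703 km/s.
Transfer-orbit speed at r₂: v_a = √[μ(2/r₂ − 1/a_t)] = 0.60677 km/s.
Second burn Δv₂ = |v₂ − v_a| = 0.5635 km/s.
Total Δv = Δv₁ + Δv₂ = 1.501 km/s.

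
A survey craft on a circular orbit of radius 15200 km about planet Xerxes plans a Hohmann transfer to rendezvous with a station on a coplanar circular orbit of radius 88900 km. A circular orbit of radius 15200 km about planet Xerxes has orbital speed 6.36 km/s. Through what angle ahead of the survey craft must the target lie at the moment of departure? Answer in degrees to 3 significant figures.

φ = 99.4°

From the circular-orbit relation v² = μ/r at r = 15200 km: μ = v²r = (6.36)² × 15200 = 6.14834×10^5 km³/s².
The Hohmann ellipse has a_t = (r₁ + r₂)/2 = 52050 km.
Transfer time t = π√(a_t³/μ) = 47580 s.
The target's mean motion on its circular orbit is ω₂ = √(μ/r₂³) = 2.958×10^-5 rad/s.
Angle swept by the target during transfer: ω₂·t = 1.4074 rad = 80.64°.
Arrival is 180° from departure on the ellipse, so φ = 180° − 80.64° = 99.4°.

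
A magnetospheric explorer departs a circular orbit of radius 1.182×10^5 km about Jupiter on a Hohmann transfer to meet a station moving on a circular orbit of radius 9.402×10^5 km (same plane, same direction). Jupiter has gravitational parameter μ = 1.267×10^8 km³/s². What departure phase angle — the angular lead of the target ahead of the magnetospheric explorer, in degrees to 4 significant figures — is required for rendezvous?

φ = 104.0°

The Hohmann ellipse has a_t = (r₁ + r₂)/2 = 5.292×10^5 km.
Transfer time t = π√(a_t³/μ) = 1.07446×10^5 s.
The target's mean motion on its circular orbit is ω₂ = √(μ/r₂³) = 1.23469×10^-5 rad/s.
Angle swept by the target during transfer: ω₂·t = 1.3266 rad = 76.01°.
The magnetospheric explorer traverses 180° on the transfer ellipse, so the target must lead by 180° − 76.01° = 104.0°.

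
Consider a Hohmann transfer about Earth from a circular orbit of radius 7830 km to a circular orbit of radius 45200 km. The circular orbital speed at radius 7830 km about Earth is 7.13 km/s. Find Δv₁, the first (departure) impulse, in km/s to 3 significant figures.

From the circular-orbit relation v² = μ/r at r = 7830 km: μ = v²r = (7.13)² × 7830 = 3.98053×10^5 km³/s².
Semi-major axis of the transfer orbit: a_t = (7830 + 45200)/2 = 26515 km.
On the circular orbit at r = 7830 km, v_c = √(μ/r) = 7.130 km/s.
Transfer-orbit speed at the same r (vis-viva, a = a_t): v_t = √[μ(2/r − 1/a_t)] = 9.309 km/s.
Δv₁ = |v_t − v_c| = |9.309 − 7.130| = 2.179 km/s.

Δv₁ = 2.18 km/s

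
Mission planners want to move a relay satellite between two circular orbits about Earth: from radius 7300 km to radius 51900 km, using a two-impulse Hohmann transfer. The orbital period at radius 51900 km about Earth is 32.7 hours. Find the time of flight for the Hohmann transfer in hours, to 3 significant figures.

t = 7.04 hours

From Kepler's third law T² = 4π²r³/μ at r = 51900 km, T = 32.7 hours = 32.7 × 3600 s = 1.1772×10^5 s: μ = 4π²r³/T² = 3.98255×10^5 km³/s².
The Hohmann ellipse has a_t = (r₁ + r₂)/2 = 29600 km.
Transfer time t = π√(a_t³/μ) = π√((29600)³ / 3.98255×10^5) = 25350 s.
Converting: 25350 s ÷ 3600 s/hour = 7.04 hours.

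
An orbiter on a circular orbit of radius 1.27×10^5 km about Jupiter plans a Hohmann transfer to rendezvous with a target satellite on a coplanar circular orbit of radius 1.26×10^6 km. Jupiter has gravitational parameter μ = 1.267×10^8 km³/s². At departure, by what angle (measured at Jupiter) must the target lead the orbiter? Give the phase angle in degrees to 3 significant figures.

Transfer-ellipse semi-major axis a_t = (r₁ + r₂)/2 = (1.270×10^5 + 1.260×10^6)/2 = 6.935×10^5 km.
The half-period of the transfer ellipse is t = π√(a_t³/μ) = 1.611875×10^5 s.
Target angular speed ω₂ = √(μ/r₂³) = 7.958523×10^-6 rad/s.
Angle swept by the target during transfer: ω₂·t = 1.282814 rad = 73.4998°.
The orbiter traverses 180° on the transfer ellipse, so the target must lead by 180° − 73.4998° = 107°.

φ = 107°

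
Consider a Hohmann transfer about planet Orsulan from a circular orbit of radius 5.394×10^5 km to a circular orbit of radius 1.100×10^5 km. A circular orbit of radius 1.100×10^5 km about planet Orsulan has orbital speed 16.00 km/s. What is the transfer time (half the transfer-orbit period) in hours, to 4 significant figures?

From the circular-orbit relation v² = μ/r at r = 1.100×10^5 km: μ = v²r = (16.00)² × 1.100×10^5 = 2.81600×10^7 km³/s².
The Hohmann ellipse has a_t = (r₁ + r₂)/2 = 3.247×10^5 km.
Transfer time t = π√(a_t³/μ) = π√((3.247×10^5)³ / 2.81600×10^7) = 1.0954×10^5 s.
Converting: 1.0954×10^5 s ÷ 3600 s/hour = 30.43 hours.

t = 30.43 hours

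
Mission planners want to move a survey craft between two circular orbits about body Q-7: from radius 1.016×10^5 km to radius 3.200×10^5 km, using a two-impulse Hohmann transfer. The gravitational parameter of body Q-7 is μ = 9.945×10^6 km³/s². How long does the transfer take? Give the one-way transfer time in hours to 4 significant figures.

Transfer-ellipse semi-major axis a_t = (r₁ + r₂)/2 = (1.016×10^5 + 3.200×10^5)/2 = 2.108×10^5 km.
Half the transfer-orbit period gives t = π√(a_t³/μ) = 96420 s.
Converting: 96420 s ÷ 3600 s/hour = 26.78 hours.

t = 26.78 hours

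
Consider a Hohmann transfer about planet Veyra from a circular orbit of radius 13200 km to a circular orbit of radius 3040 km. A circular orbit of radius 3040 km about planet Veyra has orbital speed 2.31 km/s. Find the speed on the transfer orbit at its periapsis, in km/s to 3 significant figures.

From the circular-orbit relation v² = μ/r at r = 3040 km: μ = v²r = (2.31)² × 3040 = 16221.7 km³/s².
Transfer-ellipse semi-major axis a_t = (r₁ + r₂)/2 = (13200 + 3040)/2 = 8120 km.
At periapsis, r = 3040 km.
Vis-viva: v = √[μ(2/r − 1/a_t)] = √[16221.7 × (2/3040 − 1/8120)] = 2.945 km/s.

v = 2.95 km/s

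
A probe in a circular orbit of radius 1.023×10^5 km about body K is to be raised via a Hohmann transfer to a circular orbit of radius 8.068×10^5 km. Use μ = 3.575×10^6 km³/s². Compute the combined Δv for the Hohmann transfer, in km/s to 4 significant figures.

Δv = 3.071 km/s

Semi-major axis of the transfer orbit: a_t = (1.023×10^5 + 8.068×10^5)/2 = 4.5455×10^5 km.
Circular speed at r₁: v₁ = √(μ/r₁) = √(3.575×10^6/1.023×10^5) = 5.91153 km/s.
On the transfer ellipse at r₁, vis-viva equation gives v_p = √[μ(2/r₁ − 1/a_t)] = 7.87576 km/s.
First burn Δv₁ = |v_p − v₁| = 1.9642 km/s.
Circular speed at r₂: v₂ = √(μ/r₂) = 2.105 km/s.
Transfer-orbit speed at r₂: v_a = √[μ(2/r₂ − 1/a_t)] = 0.9986 km/s.
Second burn Δv₂ = |v₂ − v_a| = 1.1064 km/s.
Total Δv = Δv₁ + Δv₂ = 3.071 km/s.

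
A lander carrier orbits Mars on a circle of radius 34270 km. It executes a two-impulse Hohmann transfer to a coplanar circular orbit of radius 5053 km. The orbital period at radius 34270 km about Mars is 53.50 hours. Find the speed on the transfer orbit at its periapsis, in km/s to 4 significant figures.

From Kepler's third law T² = 4π²r³/μ at r = 34270 km, T = 53.50 hours = 53.50 × 3600 s = 1.926×10^5 s: μ = 4π²r³/T² = 42834.1 km³/s².
The Hohmann ellipse has a_t = (r₁ + r₂)/2 = 19661.5 km.
At periapsis, r = 5053 km.
Vis-viva: v = √[μ(2/r − 1/a_t)] = √[42834.1 × (2/5053 − 1/19661.5)] = 3.844 km/s.

v = 3.844 km/s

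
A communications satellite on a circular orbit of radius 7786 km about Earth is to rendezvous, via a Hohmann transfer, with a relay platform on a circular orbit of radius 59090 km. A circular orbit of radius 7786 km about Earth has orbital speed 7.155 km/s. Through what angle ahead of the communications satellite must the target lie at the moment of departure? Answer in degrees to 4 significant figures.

φ = 103.4°

From the circular-orbit relation v² = μ/r at r = 7786 km: μ = v²r = (7.155)² × 7786 = 3.98597×10^5 km³/s².
Transfer-ellipse semi-major axis a_t = (r₁ + r₂)/2 = (7786 + 59090)/2 = 33438 km.
The half-period of the transfer ellipse is t = π√(a_t³/μ) = 30426 s.
Target angular speed ω₂ = √(μ/r₂³) = 4.3954×10^-5 rad/s.
Angle swept by the target during transfer: ω₂·t = 1.3373 rad = 76.62°.
The communications satellite traverses 180° on the transfer ellipse, so the target must lead by 180° − 76.62° = 103.4°.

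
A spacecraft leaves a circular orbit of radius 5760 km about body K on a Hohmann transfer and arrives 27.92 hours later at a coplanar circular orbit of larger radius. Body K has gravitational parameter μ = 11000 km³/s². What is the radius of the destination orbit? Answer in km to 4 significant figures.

Transfer time t = 27.92 hours = 1.00512×10^5 s, and t = π√(a_t³/μ).
So a_t = (μ t²/π²)^(1/3) = (11000 × (1.00512×10^5)² / π²)^(1/3) = 22413 km.
Since a_t = (r₁ + r₂)/2, r₂ = 2a_t − r₁ = 2×22413 − 5760 = 39066 km.

r₂ = 39070 km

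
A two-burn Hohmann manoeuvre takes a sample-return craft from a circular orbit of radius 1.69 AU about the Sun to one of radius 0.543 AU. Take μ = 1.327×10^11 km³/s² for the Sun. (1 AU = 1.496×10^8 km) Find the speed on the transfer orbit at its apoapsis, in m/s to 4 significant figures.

In km: r₁ = 1.69 × 1.496×10^8 = 2.52824×10^8 km; r₂ = 0.543 × 1.496×10^8 = 8.12328×10^7 km.
Transfer-ellipse semi-major axis a_t = (r₁ + r₂)/2 = (2.52824×10^8 + 8.12328×10^7)/2 = 1.670284×10^8 km.
The apoapsis of the transfer ellipse is at r = 2.52824×10^8 km.
From the vis-viva equation, v = √[μ(2/r − 1/a_t)] = 15.98 km/s.

v = 15980 m/s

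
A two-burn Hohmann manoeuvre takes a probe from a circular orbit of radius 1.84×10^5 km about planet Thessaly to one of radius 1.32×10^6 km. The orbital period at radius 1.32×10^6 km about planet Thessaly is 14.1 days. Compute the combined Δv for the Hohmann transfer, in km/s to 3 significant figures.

From Kepler's third law T² = 4π²r³/μ at r = 1.32×10^6 km, T = 14.1 days = 14.1 × 86400 s = 1.21824×10^6 s: μ = 4π²r³/T² = 6.11809×10^7 km³/s².
Semi-major axis of the transfer orbit: a_t = (1.840×10^5 + 1.320×10^6)/2 = 7.520×10^5 km.
At r₁ the circular-orbit speed is v₁ = √(μ/r₁) = 18.2347 km/s.
On the transfer ellipse at r₁, vis-viva gives v_p = √[μ(2/r₁ − 1/a_t)] = 24.1589 km/s.
First burn Δv₁ = |v_p − v₁| = 5.9242 km/s.
At r₂, v₂ = √(μ/r₂) = 6.8080 km/s.
Transfer-orbit speed at r₂: v_a = √[μ(2/r₂ − 1/a_t)] = 3.3676 km/s.
Second burn Δv₂ = |v₂ − v_a| = 3.4404 km/s.
Δv = Δv₁ + Δv₂ = 5.9242 + 3.4404 = 9.365 km/s.

Δv = 9.36 km/s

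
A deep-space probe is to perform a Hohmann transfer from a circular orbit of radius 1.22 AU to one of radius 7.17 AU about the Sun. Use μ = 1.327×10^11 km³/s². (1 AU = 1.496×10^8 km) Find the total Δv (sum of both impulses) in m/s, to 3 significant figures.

In km: r₁ = 1.22 × 1.496×10^8 = 1.82512×10^8 km; r₂ = 7.17 × 1.496×10^8 = 1.072632×10^9 km.
Semi-major axis of the transfer orbit: a_t = (1.82512×10^8 + 1.072632×10^9)/2 = 6.27572×10^8 km.
Circular speed at r₁: v₁ = √(μ/r₁) = √(1.327×10^11/1.82512×10^8) = 26.964 km/s.
On the transfer ellipse at r₁, vis-viva gives v_p = √[μ(2/r₁ − 1/a_t)] = 35.252 km/s.
First burn Δv₁ = |v_p − v₁| = 8.288 km/s.
At r₂, v₂ = √(μ/r₂) = 11.1227 km/s.
Transfer-orbit speed at r₂: v_a = √[μ(2/r₂ − 1/a_t)] = 5.99824 km/s.
Second burn Δv₂ = |v₂ − v_a| = 5.124 km/s.
Δv = Δv₁ + Δv₂ = 8.288 + 5.124 = 13.41 km/s.

Δv = 13400 m/s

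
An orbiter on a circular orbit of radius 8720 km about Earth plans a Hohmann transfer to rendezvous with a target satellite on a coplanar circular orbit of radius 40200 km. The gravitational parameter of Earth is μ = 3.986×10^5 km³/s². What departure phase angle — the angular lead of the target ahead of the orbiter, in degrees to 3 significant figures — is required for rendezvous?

Semi-major axis of the transfer orbit: a_t = (8720 + 40200)/2 = 24460 km.
Transfer time t = π√(a_t³/μ) = 19040 s.
The target's mean motion on its circular orbit is ω₂ = √(μ/r₂³) = 7.833×10^-5 rad/s.
Angle swept by the target during transfer: ω₂·t = 1.491 rad = 85.43°.
Arrival is 180° from departure on the ellipse, so φ = 180° − 85.43° = 94.6°.

φ = 94.6°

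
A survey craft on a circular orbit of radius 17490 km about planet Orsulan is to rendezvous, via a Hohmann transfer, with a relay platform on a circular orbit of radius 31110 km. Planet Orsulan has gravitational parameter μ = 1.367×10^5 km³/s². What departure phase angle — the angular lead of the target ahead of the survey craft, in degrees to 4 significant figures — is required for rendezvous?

φ = 55.74°

The Hohmann ellipse has a_t = (r₁ + r₂)/2 = 24300 km.
The half-period of the transfer ellipse is t = π√(a_t³/μ) = 32186.6 s.
The target's mean motion on its circular orbit is ω₂ = √(μ/r₂³) = 6.73805×10^-5 rad/s.
Angle swept by the target during transfer: ω₂·t = 2.1687 rad = 124.26°.
The survey craft traverses 180° on the transfer ellipse, so the target must lead by 180° − 124.26° = 55.74°.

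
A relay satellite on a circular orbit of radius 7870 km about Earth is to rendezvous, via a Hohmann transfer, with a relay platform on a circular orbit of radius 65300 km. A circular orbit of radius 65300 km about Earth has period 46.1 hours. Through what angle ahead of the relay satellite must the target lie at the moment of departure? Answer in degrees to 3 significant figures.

φ = 105°

From Kepler's third law T² = 4π²r³/μ at r = 65300 km, T = 46.1 hours = 46.1 × 3600 s = 1.6596×10^5 s: μ = 4π²r³/T² = 3.99110×10^5 km³/s².
The Hohmann ellipse has a_t = (r₁ + r₂)/2 = 36585 km.
Transfer time t = π√(a_t³/μ) = 34798 s.
Target angular speed ω₂ = √(μ/r₂³) = 3.7860×10^-5 rad/s.
Angle swept by the target during transfer: ω₂·t = 1.31745 rad = 75.48°.
The relay satellite traverses 180° on the transfer ellipse, so the target must lead by 180° − 75.48° = 105°.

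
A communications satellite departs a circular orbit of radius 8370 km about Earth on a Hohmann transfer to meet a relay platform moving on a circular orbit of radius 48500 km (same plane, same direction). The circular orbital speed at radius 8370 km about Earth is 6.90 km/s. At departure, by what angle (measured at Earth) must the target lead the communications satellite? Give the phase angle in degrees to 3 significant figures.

From the circular-orbit relation v² = μ/r at r = 8370 km: μ = v²r = (6.90)² × 8370 = 3.98496×10^5 km³/s².
Transfer-ellipse semi-major axis a_t = (r₁ + r₂)/2 = (8370 + 48500)/2 = 28435 km.
The half-period of the transfer ellipse is t = π√(a_t³/μ) = 23862.6 s.
The target's mean motion on its circular orbit is ω₂ = √(μ/r₂³) = 5.91016×10^-5 rad/s.
Angle swept by the target during transfer: ω₂·t = 1.41032 rad = 80.81°.
Arrival is 180° from departure on the ellipse, so φ = 180° − 80.81° = 99.2°.

φ = 99.2°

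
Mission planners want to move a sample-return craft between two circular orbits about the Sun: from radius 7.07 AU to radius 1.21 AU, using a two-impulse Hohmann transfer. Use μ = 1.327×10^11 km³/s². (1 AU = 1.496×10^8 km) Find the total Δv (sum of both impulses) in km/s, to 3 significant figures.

Δv = 13.5 km/s

In km: r₁ = 7.07 × 1.496×10^8 = 1.057672×10^9 km; r₂ = 1.21 × 1.496×10^8 = 1.81016×10^8 km.
Transfer-ellipse semi-major axis a_t = (r₁ + r₂)/2 = (1.057672×10^9 + 1.81016×10^8)/2 = 6.19344×10^8 km.
Circular speed at r₁: v₁ = √(μ/r₁) = √(1.327×10^11/1.057672×10^9) = 11.2011 km/s.
On the transfer ellipse at r₁, vis-viva equation gives v_a = √[μ(2/r₁ − 1/a_t)] = 6.05553 km/s.
First burn Δv₁ = |v_a − v₁| = 5.146 km/s.
At r₂, v₂ = √(μ/r₂) = 27.0755 km/s.
Transfer-orbit speed at r₂: v_p = √[μ(2/r₂ − 1/a_t)] = 35.3823 km/s.
Second burn Δv₂ = |v₂ − v_p| = 8.307 km/s.
Δv = Δv₁ + Δv₂ = 5.146 + 8.307 = 13.45 km/s.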